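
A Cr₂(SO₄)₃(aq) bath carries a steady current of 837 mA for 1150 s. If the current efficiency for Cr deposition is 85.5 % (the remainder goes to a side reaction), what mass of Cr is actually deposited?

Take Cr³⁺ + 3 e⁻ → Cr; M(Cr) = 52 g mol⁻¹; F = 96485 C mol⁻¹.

Q = I·t = 0.8370 × 1150.0 = 962.6 C.
n(e⁻) = 962.6/96485 = 0.009976 mol; theoretically n(Cr) = 0.009976/3 = 0.003325 mol, m_theo = 0.1729 g.
At 85.5 % efficiency, m_actual = 0.855 × 0.1729 = 0.148 g.

0.148 g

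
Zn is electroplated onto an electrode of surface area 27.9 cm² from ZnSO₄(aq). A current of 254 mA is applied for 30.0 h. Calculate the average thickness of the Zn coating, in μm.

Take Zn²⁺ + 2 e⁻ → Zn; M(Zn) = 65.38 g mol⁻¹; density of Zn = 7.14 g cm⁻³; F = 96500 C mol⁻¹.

Q = I·t = 0.2540 × 108000 = 27430 C; n(e⁻) = 0.2843 mol.
n(Zn) = n(e⁻)/2 = 0.1421 mol, so m = 0.1421 × 65.38 = 9.293 g.
Volume = m/ρ = 9.293 / 7.14 = 1.302 cm³.
Thickness = V/A = 1.302 / 27.9 = 0.0466 cm = 466 μm.

466 μm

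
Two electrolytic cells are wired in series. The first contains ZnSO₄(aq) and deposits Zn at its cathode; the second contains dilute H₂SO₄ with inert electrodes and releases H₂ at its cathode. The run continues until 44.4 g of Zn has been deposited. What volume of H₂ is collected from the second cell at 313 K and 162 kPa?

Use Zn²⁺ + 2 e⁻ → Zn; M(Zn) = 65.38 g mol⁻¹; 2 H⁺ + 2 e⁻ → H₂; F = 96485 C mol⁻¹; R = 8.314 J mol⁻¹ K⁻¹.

10.9 L

n(Zn) = 44.4 / 65.38 = 0.6791 mol, so n(e⁻) = 2 × 0.6791 = 1.358 mol.
The cells are in series, so the same 1.358 mol of electrons passes through the second cell.
2 H⁺ + 2 e⁻ → H₂ — 2 mol e⁻ per mol H₂, so n(H₂) = 1.358/2 = 0.6791 mol.
V = nRT/P = (0.6791 × 8.314 × 313) / (162 × 10³) = 0.0109 m³ = 10.9 L.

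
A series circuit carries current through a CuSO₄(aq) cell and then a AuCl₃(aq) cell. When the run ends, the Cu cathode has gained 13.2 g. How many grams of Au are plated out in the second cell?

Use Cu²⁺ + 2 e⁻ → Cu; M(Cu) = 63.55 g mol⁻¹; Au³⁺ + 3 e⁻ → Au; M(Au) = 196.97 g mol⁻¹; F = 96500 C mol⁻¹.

n(Cu) = 13.2 / 63.55 = 0.2077 mol.
Since Cu²⁺ + 2 e⁻ → Cu, n(e⁻) passed = 2 × 0.2077 = 0.4154 mol.
Cells in series carry the same charge, so the same 0.4154 mol of electrons passes through cell 2.
Au³⁺ + 3 e⁻ → Au, so n(Au) = 0.4154 / 3 = 0.1385 mol.
m(Au) = 0.1385 × 196.97 = 27.3 g.

27.3 g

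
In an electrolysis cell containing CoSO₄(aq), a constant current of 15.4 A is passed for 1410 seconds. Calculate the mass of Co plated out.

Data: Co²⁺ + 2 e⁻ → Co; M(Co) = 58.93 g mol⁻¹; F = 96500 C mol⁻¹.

Q = I·t = 15.40 A × 1410.0 s = 21710 C.
n(e⁻) = Q/F = 21710 / 96500 = 0.2250 mol.
Co²⁺ + 2 e⁻ → Co, so n(Co) = n(e⁻)/2 = 0.1125 mol.
m = n·M = 0.1125 × 58.93 = 6.63 g.

6.63 g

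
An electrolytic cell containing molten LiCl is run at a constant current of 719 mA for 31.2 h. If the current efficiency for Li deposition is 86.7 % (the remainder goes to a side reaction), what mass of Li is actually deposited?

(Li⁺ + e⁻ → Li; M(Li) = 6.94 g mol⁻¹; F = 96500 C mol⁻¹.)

5.04 g

Q = I·t = 0.7190 × 112320 = 80760 C.
n(e⁻) = 80760/96500 = 0.8369 mol; theoretically n(Li) = 0.8369/1 = 0.8369 mol, m_theo = 5.808 g.
At 86.7 % efficiency, m_actual = 0.867 × 5.808 = 5.04 g.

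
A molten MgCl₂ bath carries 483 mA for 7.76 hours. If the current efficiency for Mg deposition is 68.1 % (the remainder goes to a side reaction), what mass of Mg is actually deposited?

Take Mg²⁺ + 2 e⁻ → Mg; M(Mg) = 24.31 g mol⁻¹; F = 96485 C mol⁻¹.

1.16 g

Q = I·t = 0.4830 × 27936 = 13490 C.
n(e⁻) = 13490/96485 = 0.1398 mol; theoretically n(Mg) = 0.1398/2 = 0.06992 mol, m_theo = 1.700 g.
At 68.1 % efficiency, m_actual = 0.681 × 1.700 = 1.16 g.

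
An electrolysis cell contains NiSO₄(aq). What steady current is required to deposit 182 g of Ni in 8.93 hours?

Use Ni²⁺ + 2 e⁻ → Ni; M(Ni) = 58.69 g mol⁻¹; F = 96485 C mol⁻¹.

n(Ni) = 182 / 58.69 = 3.101 mol.
n(e⁻) = 2 × 3.101 = 6.202 mol.
Q = n(e⁻)·F = 6.202 × 96485 = 598400 C.
I = Q/t = 598400 / 32148 s = 18.6 A.

18.6 A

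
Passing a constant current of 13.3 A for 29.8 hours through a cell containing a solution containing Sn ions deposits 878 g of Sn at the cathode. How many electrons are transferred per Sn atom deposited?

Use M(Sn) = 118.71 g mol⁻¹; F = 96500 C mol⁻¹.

Q = I·t = 13.30 A × 107280 s = 1427000 C, so n(e⁻) = 1427000/96500 = 14.79 mol.
n(Sn) deposited = 878 / 118.71 = 7.396 mol.
Electrons per atom = n(e⁻)/n(Sn) = 14.79 / 7.396 = 2.00 ≈ 2, so the ion is Sn²⁺.

2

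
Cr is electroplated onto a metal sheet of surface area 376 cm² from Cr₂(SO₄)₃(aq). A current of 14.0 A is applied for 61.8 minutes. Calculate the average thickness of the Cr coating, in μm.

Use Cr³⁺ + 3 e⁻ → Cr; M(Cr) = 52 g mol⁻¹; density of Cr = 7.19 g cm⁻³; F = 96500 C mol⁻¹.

Q = I·t = 14.00 × 3708.0 = 51910 C; n(e⁻) = 0.5379 mol.
n(Cr) = n(e⁻)/3 = 0.1793 mol, so m = 0.1793 × 52 = 9.324 g.
Volume = m/ρ = 9.324 / 7.19 = 1.297 cm³.
Thickness = V/A = 1.297 / 376 = 0.00345 cm = 34.5 μm.

34.5 μm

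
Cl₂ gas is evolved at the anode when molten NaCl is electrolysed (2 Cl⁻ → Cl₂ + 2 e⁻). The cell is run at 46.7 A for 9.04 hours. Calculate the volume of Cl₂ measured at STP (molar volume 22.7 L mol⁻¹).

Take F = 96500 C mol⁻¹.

179 L

Q = I·t = 46.70 A × 32544 s = 1520000 C.
n(e⁻) = Q/F = 1520000 / 96500 = 15.75 mol.
2 electrons are transferred per Cl₂ molecule, so n(Cl₂) = 15.75 / 2 = 7.875 mol.
V = n × V_m = 7.875 × 22.7 = 179 L.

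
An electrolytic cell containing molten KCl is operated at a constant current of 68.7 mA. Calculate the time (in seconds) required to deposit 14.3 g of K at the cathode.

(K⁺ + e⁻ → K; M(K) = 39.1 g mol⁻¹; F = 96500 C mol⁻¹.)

5.14 × 10⁵ s

n(K) = m/M = 14.3 / 39.1 = 0.3657 mol.
Each K atom requires 1 electron, so n(e⁻) = 1 × 0.3657 = 0.3657 mol.
Q = n(e⁻)·F = 0.3657 × 96500 = 35290 C.
t = Q/I = 35290 / 0.06870 A = 513700 s.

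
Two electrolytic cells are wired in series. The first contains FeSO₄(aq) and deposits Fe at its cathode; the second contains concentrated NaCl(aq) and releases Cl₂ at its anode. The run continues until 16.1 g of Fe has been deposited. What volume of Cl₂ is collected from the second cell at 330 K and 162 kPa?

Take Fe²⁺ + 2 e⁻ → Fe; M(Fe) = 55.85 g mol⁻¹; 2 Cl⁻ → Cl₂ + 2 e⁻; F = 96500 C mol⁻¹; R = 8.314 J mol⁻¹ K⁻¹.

4.88 L

n(Fe) = 16.1 / 55.85 = 0.2883 mol, so n(e⁻) = 2 × 0.2883 = 0.5765 mol.
The cells are in series, so the same 0.5765 mol of electrons passes through the second cell.
2 Cl⁻ → Cl₂ + 2 e⁻ — 2 mol e⁻ per mol Cl₂, so n(Cl₂) = 0.5765/2 = 0.2883 mol.
V = nRT/P = (0.2883 × 8.314 × 330) / (162 × 10³) = 0.00488 m³ = 4.88 L.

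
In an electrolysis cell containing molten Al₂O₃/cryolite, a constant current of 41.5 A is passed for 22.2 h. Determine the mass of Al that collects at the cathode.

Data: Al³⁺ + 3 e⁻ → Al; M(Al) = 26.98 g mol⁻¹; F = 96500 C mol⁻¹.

309 g

Q = I·t = 41.50 A × 79920 s = 3317000 C.
n(e⁻) = Q/F = 3317000 / 96500 = 34.37 mol.
Al³⁺ + 3 e⁻ → Al, so n(Al) = n(e⁻)/3 = 11.46 mol.
m = n·M = 11.46 × 26.98 = 309 g.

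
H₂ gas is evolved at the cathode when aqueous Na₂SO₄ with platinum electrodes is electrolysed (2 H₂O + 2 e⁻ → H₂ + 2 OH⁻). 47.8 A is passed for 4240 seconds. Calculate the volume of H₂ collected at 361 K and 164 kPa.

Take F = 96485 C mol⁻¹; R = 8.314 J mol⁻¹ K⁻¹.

19.2 L

Q = I·t = 47.80 A × 4240.0 s = 202700 C.
n(e⁻) = Q/F = 202700 / 96485 = 2.101 mol.
2 electrons are transferred per H₂ molecule, so n(H₂) = 2.101 / 2 = 1.050 mol.
V = nRT/P = (1.050 × 8.314 × 361) / (164 × 10³ Pa) = 0.0192 m³ = 19.2 L.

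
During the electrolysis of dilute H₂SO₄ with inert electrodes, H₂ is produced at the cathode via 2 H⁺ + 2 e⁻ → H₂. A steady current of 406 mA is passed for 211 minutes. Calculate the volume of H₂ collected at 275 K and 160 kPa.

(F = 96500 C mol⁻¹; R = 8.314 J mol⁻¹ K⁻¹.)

0.381 L

Q = I·t = 0.4060 A × 12660 s = 5140 C.
n(e⁻) = Q/F = 5140 / 96500 = 0.05326 mol.
2 electrons are transferred per H₂ molecule, so n(H₂) = 0.05326 / 2 = 0.02663 mol.
V = nRT/P = (0.02663 × 8.314 × 275) / (160 × 10³ Pa) = 3.81 × 10⁻⁴ m³ = 0.381 L.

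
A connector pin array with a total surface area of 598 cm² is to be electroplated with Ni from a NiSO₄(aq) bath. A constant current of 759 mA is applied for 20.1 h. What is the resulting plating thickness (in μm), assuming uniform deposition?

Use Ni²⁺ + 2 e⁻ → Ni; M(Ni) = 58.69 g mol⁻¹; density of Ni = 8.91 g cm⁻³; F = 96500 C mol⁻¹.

Q = I·t = 0.7590 × 72360 = 54920 C; n(e⁻) = 0.5691 mol.
n(Ni) = n(e⁻)/2 = 0.2846 mol, so m = 0.2846 × 58.69 = 16.70 g.
Volume = m/ρ = 16.70 / 8.91 = 1.874 cm³.
Thickness = V/A = 1.874 / 598 = 0.00313 cm = 31.3 μm.

31.3 μm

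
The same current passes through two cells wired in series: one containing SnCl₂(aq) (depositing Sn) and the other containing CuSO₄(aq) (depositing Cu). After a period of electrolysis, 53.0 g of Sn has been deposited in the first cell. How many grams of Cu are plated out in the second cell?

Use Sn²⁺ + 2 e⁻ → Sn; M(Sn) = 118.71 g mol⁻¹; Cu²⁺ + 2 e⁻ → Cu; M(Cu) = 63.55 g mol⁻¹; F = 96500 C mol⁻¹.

n(Sn) = 53.0 / 118.71 = 0.4465 mol.
Since Sn²⁺ + 2 e⁻ → Sn, n(e⁻) passed = 2 × 0.4465 = 0.8929 mol.
Cells in series carry the same charge, so the same 0.8929 mol of electrons passes through cell 2.
Cu²⁺ + 2 e⁻ → Cu, so n(Cu) = 0.8929 / 2 = 0.4465 mol.
m(Cu) = 0.4465 × 63.55 = 28.4 g.

28.4 g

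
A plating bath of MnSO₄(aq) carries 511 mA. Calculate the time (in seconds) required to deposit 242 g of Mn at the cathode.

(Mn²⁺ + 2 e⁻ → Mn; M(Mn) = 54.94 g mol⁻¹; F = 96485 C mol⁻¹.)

n(Mn) = m/M = 242 / 54.94 = 4.405 mol.
Each Mn atom requires 2 electrons, so n(e⁻) = 2 × 4.405 = 8.810 mol.
Q = n(e⁻)·F = 8.810 × 96485 = 850000 C.
t = Q/I = 850000 / 0.5110 A = 1663000 s.

1.66 × 10⁶ s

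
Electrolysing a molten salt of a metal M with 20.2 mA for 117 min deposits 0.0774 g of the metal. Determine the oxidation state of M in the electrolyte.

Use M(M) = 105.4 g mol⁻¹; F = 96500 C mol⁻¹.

+2

Q = I·t = 0.02020 A × 7020.0 s = 141.8 C, so n(e⁻) = 141.8/96500 = 0.001469 mol.
n(M) deposited = 0.0774 / 105.4 = 0.0007343 mol.
Electrons per atom = n(e⁻)/n(M) = 0.001469 / 0.0007343 = 2.00 ≈ 2, so the ion is M²⁺.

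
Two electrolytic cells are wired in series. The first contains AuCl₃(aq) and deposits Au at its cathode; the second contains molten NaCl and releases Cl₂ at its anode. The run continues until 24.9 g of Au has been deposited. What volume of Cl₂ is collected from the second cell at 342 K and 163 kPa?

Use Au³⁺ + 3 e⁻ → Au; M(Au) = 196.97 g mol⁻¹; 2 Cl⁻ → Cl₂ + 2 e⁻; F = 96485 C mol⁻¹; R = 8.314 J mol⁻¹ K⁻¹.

n(Au) = 24.9 / 196.97 = 0.1264 mol, so n(e⁻) = 3 × 0.1264 = 0.3792 mol.
The cells are in series, so the same 0.3792 mol of electrons passes through the second cell.
2 Cl⁻ → Cl₂ + 2 e⁻ — 2 mol e⁻ per mol Cl₂, so n(Cl₂) = 0.3792/2 = 0.1896 mol.
V = nRT/P = (0.1896 × 8.314 × 342) / (163 × 10³) = 0.00331 m³ = 3.31 L.

3.31 L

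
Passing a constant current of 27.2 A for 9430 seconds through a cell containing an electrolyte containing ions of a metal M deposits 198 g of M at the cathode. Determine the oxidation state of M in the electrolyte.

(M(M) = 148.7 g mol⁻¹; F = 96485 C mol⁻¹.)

+2

Q = I·t = 27.20 A × 9430.0 s = 256500 C, so n(e⁻) = 256500/96485 = 2.658 mol.
n(M) deposited = 198 / 148.7 = 1.332 mol.
Electrons per atom = n(e⁻)/n(M) = 2.658 / 1.332 = 2.00 ≈ 2, so the ion is M²⁺.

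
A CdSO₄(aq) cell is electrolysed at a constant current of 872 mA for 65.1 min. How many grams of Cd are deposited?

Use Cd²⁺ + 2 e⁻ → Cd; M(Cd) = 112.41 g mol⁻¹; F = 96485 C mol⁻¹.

Q = I·t = 0.8720 A × 3906.0 s = 3406 C.
n(e⁻) = Q/F = 3406 / 96485 = 0.03530 mol.
Cd²⁺ + 2 e⁻ → Cd, so n(Cd) = n(e⁻)/2 = 0.01765 mol.
m = n·M = 0.01765 × 112.41 = 1.98 g.

1.98 g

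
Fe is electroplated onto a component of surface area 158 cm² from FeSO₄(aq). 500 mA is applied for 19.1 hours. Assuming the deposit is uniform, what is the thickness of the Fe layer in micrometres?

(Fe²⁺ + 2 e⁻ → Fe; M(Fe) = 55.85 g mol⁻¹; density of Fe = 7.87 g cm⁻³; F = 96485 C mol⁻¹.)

Q = I·t = 0.5000 × 68760 = 34380 C; n(e⁻) = 0.3563 mol.
n(Fe) = n(e⁻)/2 = 0.1782 mol, so m = 0.1782 × 55.85 = 9.950 g.
Volume = m/ρ = 9.950 / 7.87 = 1.264 cm³.
Thickness = V/A = 1.264 / 158 = 0.00800 cm = 80.0 μm.

80.0 μm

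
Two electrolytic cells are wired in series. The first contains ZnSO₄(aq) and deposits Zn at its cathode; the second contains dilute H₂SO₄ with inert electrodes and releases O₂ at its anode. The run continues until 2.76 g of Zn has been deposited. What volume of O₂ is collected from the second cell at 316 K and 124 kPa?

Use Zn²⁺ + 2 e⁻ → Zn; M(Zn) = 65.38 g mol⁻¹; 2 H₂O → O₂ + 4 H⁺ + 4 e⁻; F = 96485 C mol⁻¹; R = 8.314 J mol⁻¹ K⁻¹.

0.447 L

n(Zn) = 2.76 / 65.38 = 0.04221 mol, so n(e⁻) = 2 × 0.04221 = 0.08443 mol.
The cells are in series, so the same 0.08443 mol of electrons passes through the second cell.
2 H₂O → O₂ + 4 H⁺ + 4 e⁻ — 4 mol e⁻ per mol O₂, so n(O₂) = 0.08443/4 = 0.02111 mol.
V = nRT/P = (0.02111 × 8.314 × 316) / (124 × 10³) = 4.47 × 10⁻⁴ m³ = 0.447 L.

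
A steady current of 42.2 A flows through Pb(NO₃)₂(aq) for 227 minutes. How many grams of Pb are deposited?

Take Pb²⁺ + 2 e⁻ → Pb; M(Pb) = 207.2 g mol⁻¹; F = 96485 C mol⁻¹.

Q = I·t = 42.20 A × 13620 s = 574800 C.
n(e⁻) = Q/F = 574800 / 96485 = 5.957 mol.
Pb²⁺ + 2 e⁻ → Pb, so n(Pb) = n(e⁻)/2 = 2.979 mol.
m = n·M = 2.979 × 207.2 = 617 g.

617 g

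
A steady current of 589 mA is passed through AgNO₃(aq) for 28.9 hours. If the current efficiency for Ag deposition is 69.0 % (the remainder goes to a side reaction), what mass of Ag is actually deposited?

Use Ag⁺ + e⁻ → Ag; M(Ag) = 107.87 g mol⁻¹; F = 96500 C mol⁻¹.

47.3 g

Q = I·t = 0.5890 × 104040 = 61280 C.
n(e⁻) = 61280/96500 = 0.6350 mol; theoretically n(Ag) = 0.6350/1 = 0.6350 mol, m_theo = 68.50 g.
At 69.0 % efficiency, m_actual = 0.690 × 68.50 = 47.3 g.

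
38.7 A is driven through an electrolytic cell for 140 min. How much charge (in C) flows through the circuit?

Q = I·t = 38.70 A × 8400.0 s = 3.25 × 10⁵ C.

3.25 × 10⁵ C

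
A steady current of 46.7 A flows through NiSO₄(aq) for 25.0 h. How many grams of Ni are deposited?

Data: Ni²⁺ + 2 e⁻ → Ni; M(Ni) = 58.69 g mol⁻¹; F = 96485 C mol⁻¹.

1280 g

Q = I·t = 46.70 A × 90000 s = 4203000 C.
n(e⁻) = Q/F = 4203000 / 96485 = 43.56 mol.
Ni²⁺ + 2 e⁻ → Ni, so n(Ni) = n(e⁻)/2 = 21.78 mol.
m = n·M = 21.78 × 58.69 = 1280 g.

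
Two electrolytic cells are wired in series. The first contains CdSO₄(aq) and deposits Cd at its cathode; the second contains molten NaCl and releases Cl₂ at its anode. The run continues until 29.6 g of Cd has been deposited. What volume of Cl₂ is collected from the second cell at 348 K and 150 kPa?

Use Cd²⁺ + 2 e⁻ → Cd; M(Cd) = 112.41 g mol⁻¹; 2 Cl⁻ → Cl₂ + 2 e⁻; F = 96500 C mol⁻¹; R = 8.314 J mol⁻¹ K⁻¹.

n(Cd) = 29.6 / 112.41 = 0.2633 mol, so n(e⁻) = 2 × 0.2633 = 0.5266 mol.
The cells are in series, so the same 0.5266 mol of electrons passes through the second cell.
2 Cl⁻ → Cl₂ + 2 e⁻ — 2 mol e⁻ per mol Cl₂, so n(Cl₂) = 0.5266/2 = 0.2633 mol.
V = nRT/P = (0.2633 × 8.314 × 348) / (150 × 10³) = 0.00508 m³ = 5.08 L.

5.08 L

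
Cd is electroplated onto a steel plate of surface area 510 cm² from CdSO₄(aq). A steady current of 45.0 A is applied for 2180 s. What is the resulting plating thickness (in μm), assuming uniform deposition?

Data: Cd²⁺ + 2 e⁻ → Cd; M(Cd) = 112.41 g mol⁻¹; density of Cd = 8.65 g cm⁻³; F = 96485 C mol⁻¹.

Q = I·t = 45.00 × 2180.0 = 98100 C; n(e⁻) = 1.017 mol.
n(Cd) = n(e⁻)/2 = 0.5084 mol, so m = 0.5084 × 112.41 = 57.15 g.
Volume = m/ρ = 57.15 / 8.65 = 6.606 cm³.
Thickness = V/A = 6.606 / 510 = 0.0130 cm = 130 μm.

130 μm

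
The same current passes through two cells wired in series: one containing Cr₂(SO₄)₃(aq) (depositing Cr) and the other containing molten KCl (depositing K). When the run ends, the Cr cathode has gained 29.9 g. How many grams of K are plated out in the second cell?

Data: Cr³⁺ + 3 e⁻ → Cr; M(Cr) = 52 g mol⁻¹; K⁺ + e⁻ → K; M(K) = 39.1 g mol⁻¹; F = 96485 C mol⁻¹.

n(Cr) = 29.9 / 52 = 0.5750 mol.
Since Cr³⁺ + 3 e⁻ → Cr, n(e⁻) passed = 3 × 0.5750 = 1.725 mol.
Cells in series carry the same charge, so the same 1.725 mol of electrons passes through cell 2.
K⁺ + e⁻ → K, so n(K) = 1.725 / 1 = 1.725 mol.
m(K) = 1.725 × 39.1 = 67.4 g.

67.4 g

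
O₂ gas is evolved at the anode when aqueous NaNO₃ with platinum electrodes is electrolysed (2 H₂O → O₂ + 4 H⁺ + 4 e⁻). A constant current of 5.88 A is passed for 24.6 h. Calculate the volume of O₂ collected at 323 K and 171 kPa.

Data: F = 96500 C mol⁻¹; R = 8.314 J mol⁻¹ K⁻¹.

21.2 L

Q = I·t = 5.880 A × 88560 s = 520700 C.
n(e⁻) = Q/F = 520700 / 96500 = 5.396 mol.
4 electrons are transferred per O₂ molecule, so n(O₂) = 5.396 / 4 = 1.349 mol.
V = nRT/P = (1.349 × 8.314 × 323) / (171 × 10³ Pa) = 0.0212 m³ = 21.2 L.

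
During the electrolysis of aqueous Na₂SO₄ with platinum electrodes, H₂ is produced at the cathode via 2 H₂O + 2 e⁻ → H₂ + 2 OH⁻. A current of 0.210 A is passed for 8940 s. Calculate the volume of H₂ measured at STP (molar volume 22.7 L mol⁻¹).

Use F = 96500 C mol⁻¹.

Q = I·t = 0.2100 A × 8940.0 s = 1877 C.
n(e⁻) = Q/F = 1877 / 96500 = 0.01945 mol.
2 electrons are transferred per H₂ molecule, so n(H₂) = 0.01945 / 2 = 0.009727 mol.
V = n × V_m = 0.009727 × 22.7 = 0.221 L.

0.221 L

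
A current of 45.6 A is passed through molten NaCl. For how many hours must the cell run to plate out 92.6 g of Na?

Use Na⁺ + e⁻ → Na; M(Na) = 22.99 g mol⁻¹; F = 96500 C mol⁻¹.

n(Na) = m/M = 92.6 / 22.99 = 4.028 mol.
Each Na atom requires 1 electron, so n(e⁻) = 1 × 4.028 = 4.028 mol.
Q = n(e⁻)·F = 4.028 × 96500 = 388700 C.
t = Q/I = 388700 / 45.60 A = 8524 s = 2.37 h.

2.37 h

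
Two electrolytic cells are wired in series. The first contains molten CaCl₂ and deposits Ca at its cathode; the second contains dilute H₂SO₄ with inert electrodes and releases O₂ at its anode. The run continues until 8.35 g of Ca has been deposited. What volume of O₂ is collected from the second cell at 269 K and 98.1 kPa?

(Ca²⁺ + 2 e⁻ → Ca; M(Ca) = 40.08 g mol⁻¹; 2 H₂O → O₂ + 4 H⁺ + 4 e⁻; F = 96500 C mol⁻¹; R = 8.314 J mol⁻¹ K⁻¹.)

n(Ca) = 8.35 / 40.08 = 0.2083 mol, so n(e⁻) = 2 × 0.2083 = 0.4167 mol.
The cells are in series, so the same 0.4167 mol of electrons passes through the second cell.
2 H₂O → O₂ + 4 H⁺ + 4 e⁻ — 4 mol e⁻ per mol O₂, so n(O₂) = 0.4167/4 = 0.1042 mol.
V = nRT/P = (0.1042 × 8.314 × 269) / (98.1 × 10³) = 0.00237 m³ = 2.37 L.

2.37 L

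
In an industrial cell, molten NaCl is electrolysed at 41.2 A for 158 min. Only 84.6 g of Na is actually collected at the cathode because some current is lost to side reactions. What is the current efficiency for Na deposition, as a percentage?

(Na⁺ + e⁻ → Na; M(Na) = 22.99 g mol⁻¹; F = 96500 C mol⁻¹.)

90.9 %

Q = I·t = 41.20 × 9480.0 = 390600 C; n(e⁻) = 390600/96500 = 4.047 mol.
Theoretical n(Na) = n(e⁻)/1 = 4.047 mol, i.e. m_theo = 4.047 × 22.99 = 93.05 g.
Efficiency = m_actual / m_theo = 84.6 / 93.05 = 90.9 %.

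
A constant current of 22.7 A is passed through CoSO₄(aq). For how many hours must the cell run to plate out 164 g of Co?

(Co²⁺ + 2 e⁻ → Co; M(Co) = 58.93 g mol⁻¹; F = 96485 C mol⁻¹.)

n(Co) = m/M = 164 / 58.93 = 2.783 mol.
Each Co atom requires 2 electrons, so n(e⁻) = 2 × 2.783 = 5.566 mol.
Q = n(e⁻)·F = 5.566 × 96485 = 537000 C.
t = Q/I = 537000 / 22.70 A = 23660 s = 6.57 h.

6.57 h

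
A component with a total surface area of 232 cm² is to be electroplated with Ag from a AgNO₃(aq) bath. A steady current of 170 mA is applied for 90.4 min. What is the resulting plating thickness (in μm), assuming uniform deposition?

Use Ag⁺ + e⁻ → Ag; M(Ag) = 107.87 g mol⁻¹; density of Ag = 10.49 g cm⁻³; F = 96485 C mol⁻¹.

Q = I·t = 0.1700 × 5424.0 = 922.1 C; n(e⁻) = 0.009557 mol.
n(Ag) = n(e⁻)/1 = 0.009557 mol, so m = 0.009557 × 107.87 = 1.031 g.
Volume = m/ρ = 1.031 / 10.49 = 0.09827 cm³.
Thickness = V/A = 0.09827 / 232 = 4.24 × 10⁻⁴ cm = 4.24 μm.

4.24 μm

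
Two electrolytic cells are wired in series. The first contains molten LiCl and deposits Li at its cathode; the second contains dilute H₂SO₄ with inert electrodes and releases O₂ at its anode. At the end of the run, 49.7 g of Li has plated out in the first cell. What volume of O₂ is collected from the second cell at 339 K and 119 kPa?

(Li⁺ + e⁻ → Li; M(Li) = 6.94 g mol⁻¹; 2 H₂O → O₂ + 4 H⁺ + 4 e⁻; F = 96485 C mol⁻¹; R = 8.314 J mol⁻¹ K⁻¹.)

n(Li) = 49.7 / 6.94 = 7.161 mol, so n(e⁻) = 1 × 7.161 = 7.161 mol.
The cells are in series, so the same 7.161 mol of electrons passes through the second cell.
2 H₂O → O₂ + 4 H⁺ + 4 e⁻ — 4 mol e⁻ per mol O₂, so n(O₂) = 7.161/4 = 1.790 mol.
V = nRT/P = (1.790 × 8.314 × 339) / (119 × 10³) = 0.0424 m³ = 42.4 L.

42.4 L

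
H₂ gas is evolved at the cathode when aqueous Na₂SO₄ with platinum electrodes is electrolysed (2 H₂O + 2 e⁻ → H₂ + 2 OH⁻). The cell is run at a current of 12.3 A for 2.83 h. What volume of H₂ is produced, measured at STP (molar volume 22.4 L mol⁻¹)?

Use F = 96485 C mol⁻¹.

Q = I·t = 12.30 A × 10188 s = 125300 C.
n(e⁻) = Q/F = 125300 / 96485 = 1.299 mol.
2 electrons are transferred per H₂ molecule, so n(H₂) = 1.299 / 2 = 0.6494 mol.
V = n × V_m = 0.6494 × 22.4 = 14.5 L.

14.5 L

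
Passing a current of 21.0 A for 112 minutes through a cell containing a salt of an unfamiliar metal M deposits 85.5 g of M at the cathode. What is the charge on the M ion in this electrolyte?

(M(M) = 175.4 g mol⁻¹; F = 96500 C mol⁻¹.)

Q = I·t = 21.00 A × 6720.0 s = 141100 C, so n(e⁻) = 141100/96500 = 1.462 mol.
n(M) deposited = 85.5 / 175.4 = 0.4875 mol.
Electrons per atom = n(e⁻)/n(M) = 1.462 / 0.4875 = 3.00 ≈ 3, so the ion is M³⁺.

+3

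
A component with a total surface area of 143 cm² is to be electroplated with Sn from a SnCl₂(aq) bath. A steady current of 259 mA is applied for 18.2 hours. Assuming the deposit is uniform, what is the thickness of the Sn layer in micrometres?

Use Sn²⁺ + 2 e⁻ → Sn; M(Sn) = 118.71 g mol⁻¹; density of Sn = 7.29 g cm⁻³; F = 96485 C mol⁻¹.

100 μm

Q = I·t = 0.2590 × 65520 = 16970 C; n(e⁻) = 0.1759 mol.
n(Sn) = n(e⁻)/2 = 0.08794 mol, so m = 0.08794 × 118.71 = 10.44 g.
Volume = m/ρ = 10.44 / 7.29 = 1.432 cm³.
Thickness = V/A = 1.432 / 143 = 0.0100 cm = 100 μm.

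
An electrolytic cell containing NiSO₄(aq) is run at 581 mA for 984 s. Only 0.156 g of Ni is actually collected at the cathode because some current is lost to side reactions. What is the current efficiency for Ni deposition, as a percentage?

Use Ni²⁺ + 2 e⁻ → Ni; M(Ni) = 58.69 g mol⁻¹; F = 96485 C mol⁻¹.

Q = I·t = 0.5810 × 984.00 = 571.7 C; n(e⁻) = 571.7/96485 = 0.005925 mol.
Theoretical n(Ni) = n(e⁻)/2 = 0.002963 mol, i.e. m_theo = 0.002963 × 58.69 = 0.1739 g.
Efficiency = m_actual / m_theo = 0.156 / 0.1739 = 89.7 %.

89.7 %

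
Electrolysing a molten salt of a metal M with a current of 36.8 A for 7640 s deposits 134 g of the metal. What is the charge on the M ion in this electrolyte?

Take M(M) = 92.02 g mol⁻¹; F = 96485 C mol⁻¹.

Q = I·t = 36.80 A × 7640.0 s = 281200 C, so n(e⁻) = 281200/96485 = 2.914 mol.
n(M) deposited = 134 / 92.02 = 1.456 mol.
Electrons per atom = n(e⁻)/n(M) = 2.914 / 1.456 = 2.00 ≈ 2, so the ion is M²⁺.

+2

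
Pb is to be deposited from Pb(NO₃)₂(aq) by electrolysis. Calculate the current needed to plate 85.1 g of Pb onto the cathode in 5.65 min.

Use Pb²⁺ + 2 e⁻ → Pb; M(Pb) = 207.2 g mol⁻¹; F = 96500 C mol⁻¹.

n(Pb) = 85.1 / 207.2 = 0.4107 mol.
n(e⁻) = 2 × 0.4107 = 0.8214 mol.
Q = n(e⁻)·F = 0.8214 × 96500 = 79270 C.
I = Q/t = 79270 / 339.00 s = 234 A.

234 A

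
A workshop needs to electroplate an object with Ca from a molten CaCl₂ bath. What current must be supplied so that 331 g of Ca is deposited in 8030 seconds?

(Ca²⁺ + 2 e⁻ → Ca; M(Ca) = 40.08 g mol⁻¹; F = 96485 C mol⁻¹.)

n(Ca) = 331 / 40.08 = 8.258 mol.
n(e⁻) = 2 × 8.258 = 16.52 mol.
Q = n(e⁻)·F = 16.52 × 96485 = 1594000 C.
I = Q/t = 1594000 / 8030.0 s = 198 A.

198 A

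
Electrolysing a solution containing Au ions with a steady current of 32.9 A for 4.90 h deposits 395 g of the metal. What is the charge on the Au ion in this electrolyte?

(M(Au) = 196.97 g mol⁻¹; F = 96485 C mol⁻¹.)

Q = I·t = 32.90 A × 17640 s = 580400 C, so n(e⁻) = 580400/96485 = 6.015 mol.
n(Au) deposited = 395 / 196.97 = 2.005 mol.
Electrons per atom = n(e⁻)/n(Au) = 6.015 / 2.005 = 3.00 ≈ 3, so the ion is Au³⁺.

+3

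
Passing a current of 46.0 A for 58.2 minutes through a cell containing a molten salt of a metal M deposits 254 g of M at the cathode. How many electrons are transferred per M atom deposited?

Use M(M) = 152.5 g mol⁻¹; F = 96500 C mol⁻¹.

Q = I·t = 46.00 A × 3492.0 s = 160600 C, so n(e⁻) = 160600/96500 = 1.665 mol.
n(M) deposited = 254 / 152.5 = 1.666 mol.
Electrons per atom = n(e⁻)/n(M) = 1.665 / 1.666 = 0.999 ≈ 1, so the ion is M⁺.

1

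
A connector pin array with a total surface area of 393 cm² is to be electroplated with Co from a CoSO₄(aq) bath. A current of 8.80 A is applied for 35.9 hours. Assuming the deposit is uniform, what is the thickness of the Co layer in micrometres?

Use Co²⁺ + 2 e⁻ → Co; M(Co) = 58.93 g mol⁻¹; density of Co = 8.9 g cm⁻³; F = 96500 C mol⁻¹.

993 μm

Q = I·t = 8.800 × 129240 = 1137000 C; n(e⁻) = 11.79 mol.
n(Co) = n(e⁻)/2 = 5.893 mol, so m = 5.893 × 58.93 = 347.3 g.
Volume = m/ρ = 347.3 / 8.9 = 39.02 cm³.
Thickness = V/A = 39.02 / 393 = 0.0993 cm = 993 μm.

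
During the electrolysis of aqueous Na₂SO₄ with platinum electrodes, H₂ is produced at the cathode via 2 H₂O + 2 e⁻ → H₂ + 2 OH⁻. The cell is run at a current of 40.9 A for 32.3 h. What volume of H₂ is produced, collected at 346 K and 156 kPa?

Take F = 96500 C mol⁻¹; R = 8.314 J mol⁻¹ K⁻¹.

Q = I·t = 40.90 A × 116280 s = 4756000 C.
n(e⁻) = Q/F = 4756000 / 96500 = 49.28 mol.
2 electrons are transferred per H₂ molecule, so n(H₂) = 49.28 / 2 = 24.64 mol.
V = nRT/P = (24.64 × 8.314 × 346) / (156 × 10³ Pa) = 0.454 m³ = 454 L.

454 L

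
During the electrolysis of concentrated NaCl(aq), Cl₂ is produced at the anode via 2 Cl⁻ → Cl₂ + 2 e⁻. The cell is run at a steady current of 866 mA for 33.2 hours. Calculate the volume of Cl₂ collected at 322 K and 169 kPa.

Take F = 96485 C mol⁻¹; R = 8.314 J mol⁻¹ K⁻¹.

Q = I·t = 0.8660 A × 119520 s = 103500 C.
n(e⁻) = Q/F = 103500 / 96485 = 1.073 mol.
2 electrons are transferred per Cl₂ molecule, so n(Cl₂) = 1.073 / 2 = 0.5364 mol.
V = nRT/P = (0.5364 × 8.314 × 322) / (169 × 10³ Pa) = 0.00850 m³ = 8.50 L.

8.50 L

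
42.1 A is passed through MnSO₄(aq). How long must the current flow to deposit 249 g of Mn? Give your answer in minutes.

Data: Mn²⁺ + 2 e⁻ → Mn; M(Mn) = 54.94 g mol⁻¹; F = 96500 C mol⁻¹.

346 min

n(Mn) = m/M = 249 / 54.94 = 4.532 mol.
Each Mn atom requires 2 electrons, so n(e⁻) = 2 × 4.532 = 9.064 mol.
Q = n(e⁻)·F = 9.064 × 96500 = 874700 C.
t = Q/I = 874700 / 42.10 A = 20780 s = 346 min.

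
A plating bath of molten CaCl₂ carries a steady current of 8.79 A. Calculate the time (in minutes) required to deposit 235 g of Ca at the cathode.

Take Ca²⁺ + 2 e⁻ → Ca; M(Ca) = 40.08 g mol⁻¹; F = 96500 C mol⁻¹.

n(Ca) = m/M = 235 / 40.08 = 5.863 mol.
Each Ca atom requires 2 electrons, so n(e⁻) = 2 × 5.863 = 11.73 mol.
Q = n(e⁻)·F = 11.73 × 96500 = 1132000 C.
t = Q/I = 1132000 / 8.790 A = 128700 s = 2150 min.

2150 min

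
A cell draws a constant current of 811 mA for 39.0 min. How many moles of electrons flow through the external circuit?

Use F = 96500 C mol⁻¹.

Q = I·t = 0.8110 A × 2340.0 s = 1898 C.
n(e⁻) = Q/F = 1898 / 96500 = 0.0197 mol.

0.0197 mol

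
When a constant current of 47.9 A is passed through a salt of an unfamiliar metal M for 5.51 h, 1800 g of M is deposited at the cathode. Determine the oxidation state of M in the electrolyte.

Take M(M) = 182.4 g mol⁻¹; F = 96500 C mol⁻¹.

+1

Q = I·t = 47.90 A × 19836 s = 950100 C, so n(e⁻) = 950100/96500 = 9.846 mol.
n(M) deposited = 1800 / 182.4 = 9.868 mol.
Electrons per atom = n(e⁻)/n(M) = 9.846 / 9.868 = 0.998 ≈ 1, so the ion is M⁺.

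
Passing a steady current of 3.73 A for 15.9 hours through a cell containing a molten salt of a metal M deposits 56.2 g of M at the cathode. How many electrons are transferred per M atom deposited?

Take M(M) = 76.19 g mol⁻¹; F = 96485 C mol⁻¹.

3

Q = I·t = 3.730 A × 57240 s = 213500 C, so n(e⁻) = 213500/96485 = 2.213 mol.
n(M) deposited = 56.2 / 76.19 = 0.7376 mol.
Electrons per atom = n(e⁻)/n(M) = 2.213 / 0.7376 = 3.00 ≈ 3, so the ion is M³⁺.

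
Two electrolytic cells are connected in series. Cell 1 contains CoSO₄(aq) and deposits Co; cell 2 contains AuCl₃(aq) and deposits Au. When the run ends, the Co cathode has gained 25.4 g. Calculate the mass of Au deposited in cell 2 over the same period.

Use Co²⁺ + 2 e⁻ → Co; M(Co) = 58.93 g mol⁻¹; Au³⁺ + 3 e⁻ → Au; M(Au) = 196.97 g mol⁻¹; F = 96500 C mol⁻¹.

n(Co) = 25.4 / 58.93 = 0.4310 mol.
Since Co²⁺ + 2 e⁻ → Co, n(e⁻) passed = 2 × 0.4310 = 0.8620 mol.
Cells in series carry the same charge, so the same 0.8620 mol of electrons passes through cell 2.
Au³⁺ + 3 e⁻ → Au, so n(Au) = 0.8620 / 3 = 0.2873 mol.
m(Au) = 0.2873 × 196.97 = 56.6 g.

56.6 g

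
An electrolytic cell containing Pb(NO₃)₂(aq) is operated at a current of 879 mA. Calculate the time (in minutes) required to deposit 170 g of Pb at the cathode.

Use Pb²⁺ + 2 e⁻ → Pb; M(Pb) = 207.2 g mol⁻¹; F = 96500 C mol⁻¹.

3000 min

n(Pb) = m/M = 170 / 207.2 = 0.8205 mol.
Each Pb atom requires 2 electrons, so n(e⁻) = 2 × 0.8205 = 1.641 mol.
Q = n(e⁻)·F = 1.641 × 96500 = 158300 C.
t = Q/I = 158300 / 0.8790 A = 180100 s = 3000 min.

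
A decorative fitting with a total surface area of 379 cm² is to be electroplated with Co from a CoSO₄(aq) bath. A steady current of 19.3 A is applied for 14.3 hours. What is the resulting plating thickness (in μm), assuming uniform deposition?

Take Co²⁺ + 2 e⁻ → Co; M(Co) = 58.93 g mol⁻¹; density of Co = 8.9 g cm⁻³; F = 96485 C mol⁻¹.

900 μm

Q = I·t = 19.30 × 51480 = 993600 C; n(e⁻) = 10.30 mol.
n(Co) = n(e⁻)/2 = 5.149 mol, so m = 5.149 × 58.93 = 303.4 g.
Volume = m/ρ = 303.4 / 8.9 = 34.09 cm³.
Thickness = V/A = 34.09 / 379 = 0.0900 cm = 900 μm.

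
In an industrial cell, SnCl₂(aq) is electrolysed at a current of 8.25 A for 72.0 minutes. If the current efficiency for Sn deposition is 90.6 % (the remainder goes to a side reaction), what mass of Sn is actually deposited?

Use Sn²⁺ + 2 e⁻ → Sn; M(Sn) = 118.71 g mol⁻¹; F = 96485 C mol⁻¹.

19.9 g

Q = I·t = 8.250 × 4320.0 = 35640 C.
n(e⁻) = 35640/96485 = 0.3694 mol; theoretically n(Sn) = 0.3694/2 = 0.1847 mol, m_theo = 21.92 g.
At 90.6 % efficiency, m_actual = 0.906 × 21.92 = 19.9 g.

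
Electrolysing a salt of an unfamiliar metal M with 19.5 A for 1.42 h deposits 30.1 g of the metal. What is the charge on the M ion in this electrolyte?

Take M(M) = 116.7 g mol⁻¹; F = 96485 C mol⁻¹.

+4

Q = I·t = 19.50 A × 5112.0 s = 99680 C, so n(e⁻) = 99680/96485 = 1.033 mol.
n(M) deposited = 30.1 / 116.7 = 0.2579 mol.
Electrons per atom = n(e⁻)/n(M) = 1.033 / 0.2579 = 4.01 ≈ 4, so the ion is M⁴⁺.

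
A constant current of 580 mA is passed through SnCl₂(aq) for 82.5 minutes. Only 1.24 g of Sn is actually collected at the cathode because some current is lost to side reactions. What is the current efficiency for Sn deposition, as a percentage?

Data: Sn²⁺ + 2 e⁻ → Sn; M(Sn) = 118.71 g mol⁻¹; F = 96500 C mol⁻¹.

Q = I·t = 0.5800 × 4950.0 = 2871 C; n(e⁻) = 2871/96500 = 0.02975 mol.
Theoretical n(Sn) = n(e⁻)/2 = 0.01488 mol, i.e. m_theo = 0.01488 × 118.71 = 1.766 g.
Efficiency = m_actual / m_theo = 1.24 / 1.766 = 70.2 %.

70.2 %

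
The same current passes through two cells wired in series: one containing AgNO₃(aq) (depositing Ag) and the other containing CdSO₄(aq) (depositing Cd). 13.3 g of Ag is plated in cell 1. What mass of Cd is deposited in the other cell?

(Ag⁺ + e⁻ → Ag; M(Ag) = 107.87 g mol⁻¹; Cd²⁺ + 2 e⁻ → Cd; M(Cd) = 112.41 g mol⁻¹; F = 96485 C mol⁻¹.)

n(Ag) = 13.3 / 107.87 = 0.1233 mol.
Since Ag⁺ + e⁻ → Ag, n(e⁻) passed = 1 × 0.1233 = 0.1233 mol.
Cells in series carry the same charge, so the same 0.1233 mol of electrons passes through cell 2.
Cd²⁺ + 2 e⁻ → Cd, so n(Cd) = 0.1233 / 2 = 0.06165 mol.
m(Cd) = 0.06165 × 112.41 = 6.93 g.

6.93 g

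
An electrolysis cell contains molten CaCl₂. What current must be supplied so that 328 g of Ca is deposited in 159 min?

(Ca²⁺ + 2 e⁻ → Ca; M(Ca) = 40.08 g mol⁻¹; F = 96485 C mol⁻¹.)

n(Ca) = 328 / 40.08 = 8.184 mol.
n(e⁻) = 2 × 8.184 = 16.37 mol.
Q = n(e⁻)·F = 16.37 × 96485 = 1579000 C.
I = Q/t = 1579000 / 9540.0 s = 166 A.

166 A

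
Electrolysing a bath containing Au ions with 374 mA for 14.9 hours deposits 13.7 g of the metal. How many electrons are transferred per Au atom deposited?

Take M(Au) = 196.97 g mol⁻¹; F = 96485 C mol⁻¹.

3

Q = I·t = 0.3740 A × 53640 s = 20060 C, so n(e⁻) = 20060/96485 = 0.2079 mol.
n(Au) deposited = 13.7 / 196.97 = 0.06955 mol.
Electrons per atom = n(e⁻)/n(Au) = 0.2079 / 0.06955 = 2.99 ≈ 3, so the ion is Au³⁺.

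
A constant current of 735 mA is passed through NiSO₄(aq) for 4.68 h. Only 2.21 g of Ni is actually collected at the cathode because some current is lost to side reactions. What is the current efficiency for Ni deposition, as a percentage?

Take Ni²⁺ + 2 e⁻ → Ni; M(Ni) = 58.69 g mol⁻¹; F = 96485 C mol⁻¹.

58.7 %

Q = I·t = 0.7350 × 16848 = 12380 C; n(e⁻) = 12380/96485 = 0.1283 mol.
Theoretical n(Ni) = n(e⁻)/2 = 0.06417 mol, i.e. m_theo = 0.06417 × 58.69 = 3.766 g.
Efficiency = m_actual / m_theo = 2.21 / 3.766 = 58.7 %.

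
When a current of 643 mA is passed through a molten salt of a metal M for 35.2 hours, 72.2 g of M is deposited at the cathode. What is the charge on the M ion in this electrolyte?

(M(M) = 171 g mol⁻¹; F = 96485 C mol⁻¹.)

Q = I·t = 0.6430 A × 126720 s = 81480 C, so n(e⁻) = 81480/96485 = 0.8445 mol.
n(M) deposited = 72.2 / 171 = 0.4222 mol.
Electrons per atom = n(e⁻)/n(M) = 0.8445 / 0.4222 = 2.00 ≈ 2, so the ion is M²⁺.

+2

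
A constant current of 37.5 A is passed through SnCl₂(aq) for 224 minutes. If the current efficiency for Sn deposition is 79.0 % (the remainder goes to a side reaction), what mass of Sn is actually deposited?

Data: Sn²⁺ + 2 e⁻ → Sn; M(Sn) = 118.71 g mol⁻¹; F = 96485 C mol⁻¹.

Q = I·t = 37.50 × 13440 = 504000 C.
n(e⁻) = 504000/96485 = 5.224 mol; theoretically n(Sn) = 5.224/2 = 2.612 mol, m_theo = 310.0 g.
At 79.0 % efficiency, m_actual = 0.790 × 310.0 = 245 g.

245 g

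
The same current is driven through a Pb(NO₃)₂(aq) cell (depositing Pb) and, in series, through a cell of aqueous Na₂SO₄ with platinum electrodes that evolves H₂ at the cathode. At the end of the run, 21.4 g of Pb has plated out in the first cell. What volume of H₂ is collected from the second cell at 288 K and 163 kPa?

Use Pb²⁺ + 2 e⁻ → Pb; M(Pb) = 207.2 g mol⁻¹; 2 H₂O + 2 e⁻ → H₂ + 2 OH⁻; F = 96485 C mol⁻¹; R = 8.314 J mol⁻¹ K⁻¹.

n(Pb) = 21.4 / 207.2 = 0.1033 mol, so n(e⁻) = 2 × 0.1033 = 0.2066 mol.
The cells are in series, so the same 0.2066 mol of electrons passes through the second cell.
2 H₂O + 2 e⁻ → H₂ + 2 OH⁻ — 2 mol e⁻ per mol H₂, so n(H₂) = 0.2066/2 = 0.1033 mol.
V = nRT/P = (0.1033 × 8.314 × 288) / (163 × 10³) = 0.00152 m³ = 1.52 L.

1.52 L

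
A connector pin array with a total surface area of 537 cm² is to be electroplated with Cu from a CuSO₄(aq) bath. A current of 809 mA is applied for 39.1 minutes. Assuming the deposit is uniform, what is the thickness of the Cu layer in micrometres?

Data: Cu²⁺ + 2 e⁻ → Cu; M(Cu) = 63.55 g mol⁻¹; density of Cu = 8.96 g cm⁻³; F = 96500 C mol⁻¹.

Q = I·t = 0.8090 × 2346.0 = 1898 C; n(e⁻) = 0.01967 mol.
n(Cu) = n(e⁻)/2 = 0.009834 mol, so m = 0.009834 × 63.55 = 0.6249 g.
Volume = m/ρ = 0.6249 / 8.96 = 0.06975 cm³.
Thickness = V/A = 0.06975 / 537 = 1.30 × 10⁻⁴ cm = 1.30 μm.

1.30 μm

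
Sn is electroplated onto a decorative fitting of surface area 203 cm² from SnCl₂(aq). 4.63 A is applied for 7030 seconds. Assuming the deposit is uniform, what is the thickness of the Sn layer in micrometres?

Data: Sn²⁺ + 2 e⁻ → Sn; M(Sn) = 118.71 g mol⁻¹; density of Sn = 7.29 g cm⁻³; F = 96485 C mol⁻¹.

Q = I·t = 4.630 × 7030.0 = 32550 C; n(e⁻) = 0.3373 mol.
n(Sn) = n(e⁻)/2 = 0.1687 mol, so m = 0.1687 × 118.71 = 20.02 g.
Volume = m/ρ = 20.02 / 7.29 = 2.747 cm³.
Thickness = V/A = 2.747 / 203 = 0.0135 cm = 135 μm.

135 μm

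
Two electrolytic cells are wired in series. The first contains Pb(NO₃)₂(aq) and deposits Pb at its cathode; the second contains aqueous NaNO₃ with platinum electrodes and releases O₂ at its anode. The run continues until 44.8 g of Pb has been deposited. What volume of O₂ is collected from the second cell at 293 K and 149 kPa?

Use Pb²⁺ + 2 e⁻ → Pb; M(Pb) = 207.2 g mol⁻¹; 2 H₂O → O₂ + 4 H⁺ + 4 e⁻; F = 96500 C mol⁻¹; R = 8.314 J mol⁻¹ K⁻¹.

1.77 L

n(Pb) = 44.8 / 207.2 = 0.2162 mol, so n(e⁻) = 2 × 0.2162 = 0.4324 mol.
The cells are in series, so the same 0.4324 mol of electrons passes through the second cell.
2 H₂O → O₂ + 4 H⁺ + 4 e⁻ — 4 mol e⁻ per mol O₂, so n(O₂) = 0.4324/4 = 0.1081 mol.
V = nRT/P = (0.1081 × 8.314 × 293) / (149 × 10³) = 0.00177 m³ = 1.77 L.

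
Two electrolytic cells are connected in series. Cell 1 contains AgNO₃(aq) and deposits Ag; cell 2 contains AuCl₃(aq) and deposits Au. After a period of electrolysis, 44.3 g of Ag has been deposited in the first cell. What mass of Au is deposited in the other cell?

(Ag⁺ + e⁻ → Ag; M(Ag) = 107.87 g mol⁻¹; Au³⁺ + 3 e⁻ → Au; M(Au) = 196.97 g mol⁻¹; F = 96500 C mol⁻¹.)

27.0 g

n(Ag) = 44.3 / 107.87 = 0.4107 mol.
Since Ag⁺ + e⁻ → Ag, n(e⁻) passed = 1 × 0.4107 = 0.4107 mol.
Cells in series carry the same charge, so the same 0.4107 mol of electrons passes through cell 2.
Au³⁺ + 3 e⁻ → Au, so n(Au) = 0.4107 / 3 = 0.1369 mol.
m(Au) = 0.1369 × 196.97 = 27.0 g.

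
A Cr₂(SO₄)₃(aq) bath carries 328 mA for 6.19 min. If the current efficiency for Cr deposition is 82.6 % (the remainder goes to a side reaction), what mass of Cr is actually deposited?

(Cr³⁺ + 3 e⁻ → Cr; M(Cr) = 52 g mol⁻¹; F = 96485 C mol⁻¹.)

Q = I·t = 0.3280 × 371.40 = 121.8 C.
n(e⁻) = 121.8/96485 = 0.001263 mol; theoretically n(Cr) = 0.001263/3 = 0.0004209 mol, m_theo = 0.02188 g.
At 82.6 % efficiency, m_actual = 0.826 × 0.02188 = 0.0181 g.

0.0181 g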